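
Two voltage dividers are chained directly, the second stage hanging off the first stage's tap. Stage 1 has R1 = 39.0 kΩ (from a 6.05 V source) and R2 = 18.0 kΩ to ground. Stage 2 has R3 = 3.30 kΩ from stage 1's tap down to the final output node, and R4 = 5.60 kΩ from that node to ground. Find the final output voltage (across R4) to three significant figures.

Stage 2 presents R3+R4 = 8.900 kΩ as a load on stage 1's tap.
Stage 1's lower leg becomes R2‖(R3+R4) = 5.955 kΩ, so V_mid = 6.05 × 5.955/44.96 = 0.8015 V.
Stage 2 is itself unloaded: V_out = V_mid × R4/(R3+R4) = 0.8015 × 5.60/8.900 = 0.504 V.

V_out ≈ 0.504 V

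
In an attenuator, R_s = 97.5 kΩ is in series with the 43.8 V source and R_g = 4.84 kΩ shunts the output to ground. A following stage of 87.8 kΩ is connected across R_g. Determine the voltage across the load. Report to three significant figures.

The load sits in parallel with R_g: R_g‖R_L = (4.84 × 87.8) / (4.84 + 87.8) = 4.587 kΩ.
V_out = 43.8 × 4.587 / (97.5 + 4.587) = 43.8 × 4.587/102.1 = 1.97 V.

V_out ≈ 1.97 V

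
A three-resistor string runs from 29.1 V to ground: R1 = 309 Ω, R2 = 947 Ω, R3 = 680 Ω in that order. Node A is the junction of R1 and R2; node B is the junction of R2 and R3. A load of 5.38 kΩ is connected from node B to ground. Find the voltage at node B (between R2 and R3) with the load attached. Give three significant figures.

At node B, R3 is in parallel with the load: R3‖R_L = 603.7 Ω.
Below node A the resistance is R2 + (R3‖R_L) = 1551 Ω, so V_A = 29.1 × 1551/1860 = 24.26 V.
Then V_B = V_A × (R3‖R_L)/(R2 + R3‖R_L) = 24.26 × 603.7/1551 = 9.45 V.

V ≈ 9.45 V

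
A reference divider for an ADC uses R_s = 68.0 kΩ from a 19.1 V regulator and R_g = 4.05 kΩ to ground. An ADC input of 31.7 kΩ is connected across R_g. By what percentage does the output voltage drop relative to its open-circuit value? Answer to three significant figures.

10.8 %

Unloaded V = 19.1 × 4.05/72.05 = 1.0736 V.
Loaded: R_g‖R_L = 3.591 kΩ, giving V = 19.1 × 3.591/71.59 = 0.95810 V.
Drop = (1.0736 − 0.95810) / 1.0736 = 10.8 %.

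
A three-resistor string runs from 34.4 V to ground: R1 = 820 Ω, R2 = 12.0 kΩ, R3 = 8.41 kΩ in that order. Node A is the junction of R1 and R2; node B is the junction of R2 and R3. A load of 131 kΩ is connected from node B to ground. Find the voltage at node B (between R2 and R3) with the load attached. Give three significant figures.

V ≈ 13.1 V

At node B, R3 is in parallel with the load: R3‖R_L = 7903 Ω.
Below node A the resistance is R2 + (R3‖R_L) = 19900 Ω, so V_A = 34.4 × 19900/20720 = 33.04 V.
Then V_B = V_A × (R3‖R_L)/(R2 + R3‖R_L) = 33.04 × 7903/19900 = 13.1 V.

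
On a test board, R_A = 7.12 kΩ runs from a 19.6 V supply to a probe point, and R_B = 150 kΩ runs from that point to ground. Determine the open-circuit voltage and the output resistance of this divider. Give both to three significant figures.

V_th = 18.7 V, R_th = 6.80 kΩ

V_th is the open-circuit tap voltage: 19.6 × 150/(7.12 + 150) = 18.7 V.
With the supply zeroed, R_A and R_B appear in parallel from the tap: R_th = R_A‖R_B = (7.12 × 150)/157.1 = 6.80 kΩ.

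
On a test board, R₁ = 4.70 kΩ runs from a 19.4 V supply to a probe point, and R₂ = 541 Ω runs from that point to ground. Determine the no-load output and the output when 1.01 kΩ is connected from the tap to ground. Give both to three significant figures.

Open-circuit: V = 19.4 × 541/(4700 + 541) = 2.00 V.
With the load, R₂ becomes R₂‖R_L = 352.3 Ω, so V = 19.4 × 352.3/5052 = 1.35 V.

Unloaded: 2.00 V; loaded: 1.35 V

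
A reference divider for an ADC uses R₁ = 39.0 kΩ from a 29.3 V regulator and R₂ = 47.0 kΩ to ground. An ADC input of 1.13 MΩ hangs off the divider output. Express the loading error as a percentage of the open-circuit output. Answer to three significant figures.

The divider's output (Thévenin) resistance is R₁‖R₂ = 21.31 kΩ.
Fractional drop under load = R_th/(R_th + R_L) = 21.31 / (21.31 + 1130) = 0.01851.
So the output falls by 1.85 %.

1.85 %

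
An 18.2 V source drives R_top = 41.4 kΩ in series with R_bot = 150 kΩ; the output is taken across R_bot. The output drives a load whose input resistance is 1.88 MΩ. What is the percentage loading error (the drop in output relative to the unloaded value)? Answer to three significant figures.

1.70 %

The divider's output (Thévenin) resistance is R_top‖R_bot = 32.45 kΩ.
Fractional drop under load = R_th/(R_th + R_L) = 32.45 / (32.45 + 1880) = 0.01697.
So the output falls by 1.70 %.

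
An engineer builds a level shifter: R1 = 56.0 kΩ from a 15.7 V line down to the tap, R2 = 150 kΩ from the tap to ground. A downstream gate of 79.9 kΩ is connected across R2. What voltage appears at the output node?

V_out ≈ 7.57 V

The load sits in parallel with R2: R2‖R_L = (150 × 79.9) / (150 + 79.9) = 52.13 kΩ.
V_out = 15.7 × 52.13 / (56.0 + 52.13) = 15.7 × 52.13/108.1 = 7.57 V.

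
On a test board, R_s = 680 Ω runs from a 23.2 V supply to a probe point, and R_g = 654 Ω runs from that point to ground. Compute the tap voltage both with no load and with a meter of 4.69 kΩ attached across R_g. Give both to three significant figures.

Unloaded: 11.4 V; loaded: 10.6 V

Open-circuit: V = 23.2 × 654/(680 + 654) = 11.4 V.
With the load, R_g becomes R_g‖R_L = 574.0 Ω, so V = 23.2 × 574.0/1254 = 10.6 V.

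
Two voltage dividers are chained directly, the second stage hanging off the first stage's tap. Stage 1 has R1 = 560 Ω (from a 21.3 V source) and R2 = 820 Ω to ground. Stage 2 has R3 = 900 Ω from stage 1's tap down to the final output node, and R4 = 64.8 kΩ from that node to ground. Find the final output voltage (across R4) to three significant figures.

Stage 2 presents R3+R4 = 65700 Ω as a load on stage 1's tap.
Stage 1's lower leg becomes R2‖(R3+R4) = 809.9 Ω, so V_mid = 21.3 × 809.9/1370 = 12.59 V.
Stage 2 is itself unloaded: V_out = V_mid × R4/(R3+R4) = 12.59 × 64800/65700 = 12.4 V.

V_out ≈ 12.4 V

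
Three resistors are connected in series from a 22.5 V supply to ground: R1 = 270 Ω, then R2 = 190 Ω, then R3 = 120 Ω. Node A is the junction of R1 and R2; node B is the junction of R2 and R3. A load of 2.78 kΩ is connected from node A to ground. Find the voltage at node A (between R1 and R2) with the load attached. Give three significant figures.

V ≈ 11.4 V

Below node A the series string R2+R3 = 310.0 Ω sits in parallel with the 2780 Ω load: 278.9 Ω.
V_A = 22.5 × 278.9/(270 + 278.9) = 11.4 V.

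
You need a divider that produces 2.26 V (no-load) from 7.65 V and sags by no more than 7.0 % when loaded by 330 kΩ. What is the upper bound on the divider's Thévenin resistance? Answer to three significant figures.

Loading drop = R_th/(R_th + R_L) ≤ 0.0700, so R_th ≤ R_L · ε/(1−ε) = 330 kΩ × 0.0700/0.9300 = 24.8 kΩ.
(Any R1, R2 with R2/(R1+R2) = 0.295 and R1‖R2 ≤ 24.8 kΩ will meet the spec.)

R_th ≤ 24.8 kΩ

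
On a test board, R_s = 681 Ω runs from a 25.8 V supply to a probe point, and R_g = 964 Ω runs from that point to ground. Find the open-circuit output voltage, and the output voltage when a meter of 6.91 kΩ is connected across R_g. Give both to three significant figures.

Open-circuit: V = 25.8 × 964/(681 + 964) = 15.1 V.
With the load, R_g becomes R_g‖R_L = 846.0 Ω, so V = 25.8 × 846.0/1527 = 14.3 V.

Unloaded: 15.1 V; loaded: 14.3 V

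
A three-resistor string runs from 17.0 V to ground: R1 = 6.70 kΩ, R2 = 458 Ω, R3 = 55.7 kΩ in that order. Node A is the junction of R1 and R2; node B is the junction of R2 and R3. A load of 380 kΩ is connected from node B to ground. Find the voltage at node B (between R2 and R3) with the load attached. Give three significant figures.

V ≈ 14.8 V

At node B, R3 is in parallel with the load: R3‖R_L = 48580 Ω.
Below node A the resistance is R2 + (R3‖R_L) = 49040 Ω, so V_A = 17.0 × 49040/55740 = 14.96 V.
Then V_B = V_A × (R3‖R_L)/(R2 + R3‖R_L) = 14.96 × 48580/49040 = 14.8 V.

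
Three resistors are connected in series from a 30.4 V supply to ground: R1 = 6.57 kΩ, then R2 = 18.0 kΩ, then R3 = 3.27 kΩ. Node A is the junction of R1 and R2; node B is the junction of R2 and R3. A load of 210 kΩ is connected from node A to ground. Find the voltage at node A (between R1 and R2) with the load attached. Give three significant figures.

Below node A the series string R2+R3 = 21.27 kΩ sits in parallel with the 210 kΩ load: 19.31 kΩ.
V_A = 30.4 × 19.31/(6.57 + 19.31) = 22.7 V.

V ≈ 22.7 V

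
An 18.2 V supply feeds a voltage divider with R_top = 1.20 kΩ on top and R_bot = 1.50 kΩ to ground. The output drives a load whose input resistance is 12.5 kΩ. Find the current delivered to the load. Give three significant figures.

I_L ≈ 0.768 mA

R_bot‖R_L = 1.339 kΩ; V_out = 18.2 × 1.339/2.539 = 9.599 V.
I_L = V_out / R_L = 9.599 / 12.5 kΩ = 0.768 mA.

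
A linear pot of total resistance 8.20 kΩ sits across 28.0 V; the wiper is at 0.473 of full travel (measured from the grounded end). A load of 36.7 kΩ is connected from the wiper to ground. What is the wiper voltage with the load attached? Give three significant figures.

V ≈ 12.5 V

The wiper splits the pot into (1−α)R = 4.321 kΩ above and αR = 3.879 kΩ below.
Lower section ‖ load = 3.508 kΩ.
V_wiper = 28.0 × 3.508/(4.321 + 3.508) = 12.5 V.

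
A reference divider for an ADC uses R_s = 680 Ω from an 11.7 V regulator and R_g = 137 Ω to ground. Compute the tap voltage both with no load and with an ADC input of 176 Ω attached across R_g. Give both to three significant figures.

Open-circuit: V = 11.7 × 137/(680 + 137) = 1.96 V.
With the load, R_g becomes R_g‖R_L = 77.04 Ω, so V = 11.7 × 77.04/757.0 = 1.19 V.

Unloaded: 1.96 V; loaded: 1.19 V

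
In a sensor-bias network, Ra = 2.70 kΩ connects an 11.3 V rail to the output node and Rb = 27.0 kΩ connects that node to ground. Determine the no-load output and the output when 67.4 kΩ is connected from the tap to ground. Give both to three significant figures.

Unloaded: 10.3 V; loaded: 9.91 V

Open-circuit: V = 11.3 × 27.0/(2.70 + 27.0) = 10.3 V.
With the load, Rb becomes Rb‖R_L = 19.28 kΩ, so V = 11.3 × 19.28/21.98 = 9.91 V.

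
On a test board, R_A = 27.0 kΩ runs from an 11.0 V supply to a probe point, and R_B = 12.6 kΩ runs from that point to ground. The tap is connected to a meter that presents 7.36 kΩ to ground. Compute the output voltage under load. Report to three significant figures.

V_out ≈ 1.61 V

The load sits in parallel with R_B: R_B‖R_L = (12.6 × 7.36) / (12.6 + 7.36) = 4.646 kΩ.
V_out = 11.0 × 4.646 / (27.0 + 4.646) = 11.0 × 4.646/31.65 = 1.61 V.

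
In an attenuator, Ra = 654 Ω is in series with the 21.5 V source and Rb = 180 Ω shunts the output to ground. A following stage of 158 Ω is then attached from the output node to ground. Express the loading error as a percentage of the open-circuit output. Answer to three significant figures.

The divider's output (Thévenin) resistance is Ra‖Rb = 141.2 Ω.
Fractional drop under load = R_th/(R_th + R_L) = 141.2 / (141.2 + 158) = 0.4718.
So the output falls by 47.2 %.

47.2 %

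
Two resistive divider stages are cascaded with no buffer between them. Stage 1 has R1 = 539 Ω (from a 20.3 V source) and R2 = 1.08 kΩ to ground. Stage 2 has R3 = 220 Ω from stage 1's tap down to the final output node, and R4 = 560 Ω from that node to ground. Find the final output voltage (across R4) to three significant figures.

Stage 2 presents R3+R4 = 780.0 Ω as a load on stage 1's tap.
Stage 1's lower leg becomes R2‖(R3+R4) = 452.9 Ω, so V_mid = 20.3 × 452.9/991.9 = 9.269 V.
Stage 2 is itself unloaded: V_out = V_mid × R4/(R3+R4) = 9.269 × 560/780.0 = 6.65 V.

V_out ≈ 6.65 V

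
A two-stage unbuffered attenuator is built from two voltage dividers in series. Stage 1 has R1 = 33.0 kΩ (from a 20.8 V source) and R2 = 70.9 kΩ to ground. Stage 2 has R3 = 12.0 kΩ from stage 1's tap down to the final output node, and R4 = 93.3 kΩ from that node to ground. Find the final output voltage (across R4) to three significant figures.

V_out ≈ 10.4 V

Stage 2 presents R3+R4 = 105.3 kΩ as a load on stage 1's tap.
Stage 1's lower leg becomes R2‖(R3+R4) = 42.37 kΩ, so V_mid = 20.8 × 42.37/75.37 = 11.69 V.
Stage 2 is itself unloaded: V_out = V_mid × R4/(R3+R4) = 11.69 × 93.3/105.3 = 10.4 V.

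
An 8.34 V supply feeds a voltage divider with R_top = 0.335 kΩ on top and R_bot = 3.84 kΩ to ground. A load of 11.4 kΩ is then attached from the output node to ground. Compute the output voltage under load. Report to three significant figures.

The load sits in parallel with R_bot: R_bot‖R_L = (3840 × 11400) / (3840 + 11400) = 2872 Ω.
V_out = 8.34 × 2872 / (335 + 2872) = 8.34 × 2872/3207 = 7.47 V.

V_out ≈ 7.47 V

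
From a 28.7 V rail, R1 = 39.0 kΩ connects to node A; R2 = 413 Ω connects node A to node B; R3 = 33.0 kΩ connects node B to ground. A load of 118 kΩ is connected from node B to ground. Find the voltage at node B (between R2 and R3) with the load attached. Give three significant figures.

At node B, R3 is in parallel with the load: R3‖R_L = 25790 Ω.
Below node A the resistance is R2 + (R3‖R_L) = 26200 Ω, so V_A = 28.7 × 26200/65200 = 11.53 V.
Then V_B = V_A × (R3‖R_L)/(R2 + R3‖R_L) = 11.53 × 25790/26200 = 11.4 V.

V ≈ 11.4 V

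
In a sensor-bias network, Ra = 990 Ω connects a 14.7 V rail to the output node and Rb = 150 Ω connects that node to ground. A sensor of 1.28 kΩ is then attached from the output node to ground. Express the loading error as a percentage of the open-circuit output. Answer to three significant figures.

9.24 %

Unloaded V = 14.7 × 150/1140 = 1.9342 V.
Loaded: Rb‖R_L = 134.3 Ω, giving V = 14.7 × 134.3/1124 = 1.7556 V.
Drop = (1.9342 − 1.7556) / 1.9342 = 9.24 %.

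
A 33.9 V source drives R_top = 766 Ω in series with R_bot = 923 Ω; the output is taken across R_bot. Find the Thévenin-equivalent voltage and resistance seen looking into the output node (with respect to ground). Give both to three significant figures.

V_th = 18.5 V, R_th = 419 Ω

V_th is the open-circuit tap voltage: 33.9 × 923/(766 + 923) = 18.5 V.
With the supply zeroed, R_top and R_bot appear in parallel from the tap: R_th = R_top‖R_bot = (766 × 923)/1689 = 419 Ω.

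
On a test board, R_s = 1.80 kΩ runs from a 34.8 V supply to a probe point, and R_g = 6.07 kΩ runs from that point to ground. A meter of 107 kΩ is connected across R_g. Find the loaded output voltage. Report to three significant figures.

V_out ≈ 26.5 V

The load sits in parallel with R_g: R_g‖R_L = (6.07 × 107) / (6.07 + 107) = 5.744 kΩ.
V_out = 34.8 × 5.744 / (1.80 + 5.744) = 34.8 × 5.744/7.544 = 26.5 V.
(Unloaded it would have been 26.8 V.)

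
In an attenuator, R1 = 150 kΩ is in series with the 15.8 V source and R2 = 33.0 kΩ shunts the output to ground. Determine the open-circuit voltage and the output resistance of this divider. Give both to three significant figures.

V_th is the open-circuit tap voltage: 15.8 × 33.0/(150 + 33.0) = 2.85 V.
With the supply zeroed, R1 and R2 appear in parallel from the tap: R_th = R1‖R2 = (150 × 33.0)/183.0 = 27.0 kΩ.

V_th = 2.85 V, R_th = 27.0 kΩ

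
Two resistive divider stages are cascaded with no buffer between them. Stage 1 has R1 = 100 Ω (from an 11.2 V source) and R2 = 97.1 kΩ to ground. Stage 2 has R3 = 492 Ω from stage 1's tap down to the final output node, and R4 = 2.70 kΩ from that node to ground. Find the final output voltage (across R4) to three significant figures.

Stage 2 presents R3+R4 = 3192 Ω as a load on stage 1's tap.
Stage 1's lower leg becomes R2‖(R3+R4) = 3090 Ω, so V_mid = 11.2 × 3090/3190 = 10.85 V.
Stage 2 is itself unloaded: V_out = V_mid × R4/(R3+R4) = 10.85 × 2700/3192 = 9.18 V.

V_out ≈ 9.18 V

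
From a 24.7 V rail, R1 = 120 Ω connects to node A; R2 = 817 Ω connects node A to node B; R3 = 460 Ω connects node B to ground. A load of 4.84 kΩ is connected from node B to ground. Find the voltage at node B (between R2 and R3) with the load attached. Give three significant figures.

At node B, R3 is in parallel with the load: R3‖R_L = 420.1 Ω.
Below node A the resistance is R2 + (R3‖R_L) = 1237 Ω, so V_A = 24.7 × 1237/1357 = 22.52 V.
Then V_B = V_A × (R3‖R_L)/(R2 + R3‖R_L) = 22.52 × 420.1/1237 = 7.65 V.

V ≈ 7.65 V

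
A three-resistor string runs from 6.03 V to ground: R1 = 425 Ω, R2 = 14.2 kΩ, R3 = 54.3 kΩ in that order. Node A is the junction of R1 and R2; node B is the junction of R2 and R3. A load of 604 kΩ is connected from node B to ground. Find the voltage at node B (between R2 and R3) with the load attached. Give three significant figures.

At node B, R3 is in parallel with the load: R3‖R_L = 49820 Ω.
Below node A the resistance is R2 + (R3‖R_L) = 64020 Ω, so V_A = 6.03 × 64020/64450 = 5.990 V.
Then V_B = V_A × (R3‖R_L)/(R2 + R3‖R_L) = 5.990 × 49820/64020 = 4.66 V.

V ≈ 4.66 V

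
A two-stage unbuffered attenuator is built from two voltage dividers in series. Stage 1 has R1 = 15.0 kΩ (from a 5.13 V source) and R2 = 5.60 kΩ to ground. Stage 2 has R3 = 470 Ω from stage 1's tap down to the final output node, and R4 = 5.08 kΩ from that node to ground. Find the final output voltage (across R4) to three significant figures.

Stage 2 presents R3+R4 = 5550 Ω as a load on stage 1's tap.
Stage 1's lower leg becomes R2‖(R3+R4) = 2787 Ω, so V_mid = 5.13 × 2787/17790 = 0.8039 V.
Stage 2 is itself unloaded: V_out = V_mid × R4/(R3+R4) = 0.8039 × 5080/5550 = 0.736 V.

V_out ≈ 0.736 V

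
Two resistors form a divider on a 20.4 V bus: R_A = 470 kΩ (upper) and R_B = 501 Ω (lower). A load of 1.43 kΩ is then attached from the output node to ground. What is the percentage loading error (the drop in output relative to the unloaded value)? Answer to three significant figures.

Unloaded V = 20.4 × 501/470500 = 0.02172 V.
Loaded: R_B‖R_L = 371.0 Ω, giving V = 20.4 × 371.0/470400 = 0.01609 V.
Drop = (0.02172 − 0.01609) / 0.02172 = 25.9 %.

25.9 %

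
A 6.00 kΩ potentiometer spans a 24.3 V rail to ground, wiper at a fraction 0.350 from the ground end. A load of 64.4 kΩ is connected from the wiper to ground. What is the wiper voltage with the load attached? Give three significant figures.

V ≈ 8.33 V

The wiper splits the pot into (1−α)R = 3.900 kΩ above and αR = 2.100 kΩ below.
Lower section ‖ load = 2.034 kΩ.
V_wiper = 24.3 × 2.034/(3.900 + 2.034) = 8.33 V.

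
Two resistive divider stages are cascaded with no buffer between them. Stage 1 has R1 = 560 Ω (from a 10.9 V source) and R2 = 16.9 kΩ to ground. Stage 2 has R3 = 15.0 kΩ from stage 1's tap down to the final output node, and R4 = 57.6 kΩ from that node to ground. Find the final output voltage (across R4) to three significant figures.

Stage 2 presents R3+R4 = 72600 Ω as a load on stage 1's tap.
Stage 1's lower leg becomes R2‖(R3+R4) = 13710 Ω, so V_mid = 10.9 × 13710/14270 = 10.47 V.
Stage 2 is itself unloaded: V_out = V_mid × R4/(R3+R4) = 10.47 × 57600/72600 = 8.31 V.

V_out ≈ 8.31 V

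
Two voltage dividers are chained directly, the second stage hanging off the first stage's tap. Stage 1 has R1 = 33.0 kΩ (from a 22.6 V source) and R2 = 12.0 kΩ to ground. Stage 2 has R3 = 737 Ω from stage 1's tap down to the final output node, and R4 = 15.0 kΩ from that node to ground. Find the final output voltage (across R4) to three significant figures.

Stage 2 presents R3+R4 = 15740 Ω as a load on stage 1's tap.
Stage 1's lower leg becomes R2‖(R3+R4) = 6808 Ω, so V_mid = 22.6 × 6808/39810 = 3.865 V.
Stage 2 is itself unloaded: V_out = V_mid × R4/(R3+R4) = 3.865 × 15000/15740 = 3.68 V.

V_out ≈ 3.68 V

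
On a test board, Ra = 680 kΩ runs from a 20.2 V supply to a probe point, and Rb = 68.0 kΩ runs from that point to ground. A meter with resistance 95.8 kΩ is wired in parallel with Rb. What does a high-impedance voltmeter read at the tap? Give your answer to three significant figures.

The load sits in parallel with Rb: Rb‖R_L = (68.0 × 95.8) / (68.0 + 95.8) = 39.77 kΩ.
V_out = 20.2 × 39.77 / (680 + 39.77) = 20.2 × 39.77/719.8 = 1.12 V.

V_out ≈ 1.12 V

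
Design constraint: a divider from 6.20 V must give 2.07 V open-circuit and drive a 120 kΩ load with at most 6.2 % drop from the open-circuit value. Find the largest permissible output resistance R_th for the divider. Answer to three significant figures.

Loading drop = R_th/(R_th + R_L) ≤ 0.0620, so R_th ≤ R_L · ε/(1−ε) = 120 kΩ × 0.0620/0.9380 = 7.93 kΩ.

R_th ≤ 7.93 kΩ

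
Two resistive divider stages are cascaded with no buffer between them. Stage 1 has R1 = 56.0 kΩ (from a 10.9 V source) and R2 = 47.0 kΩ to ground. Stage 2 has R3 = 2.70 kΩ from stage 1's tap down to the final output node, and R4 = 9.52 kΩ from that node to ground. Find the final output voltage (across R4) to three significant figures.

Stage 2 presents R3+R4 = 12.22 kΩ as a load on stage 1's tap.
Stage 1's lower leg becomes R2‖(R3+R4) = 9.698 kΩ, so V_mid = 10.9 × 9.698/65.70 = 1.609 V.
Stage 2 is itself unloaded: V_out = V_mid × R4/(R3+R4) = 1.609 × 9.52/12.22 = 1.25 V.

V_out ≈ 1.25 V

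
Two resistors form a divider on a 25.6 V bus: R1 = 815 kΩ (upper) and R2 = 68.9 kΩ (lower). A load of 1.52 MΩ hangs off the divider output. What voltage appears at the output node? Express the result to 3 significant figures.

V_out ≈ 1.92 V

The load sits in parallel with R2: R2‖R_L = (68.9 × 1520) / (68.9 + 1520) = 65.91 kΩ.
V_out = 25.6 × 65.91 / (815 + 65.91) = 25.6 × 65.91/880.9 = 1.92 V.
(Unloaded it would have been 2.00 V.)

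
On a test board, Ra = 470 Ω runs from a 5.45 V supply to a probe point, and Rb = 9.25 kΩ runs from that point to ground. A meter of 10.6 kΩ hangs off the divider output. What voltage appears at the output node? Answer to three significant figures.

The load sits in parallel with Rb: Rb‖R_L = (9250 × 10600) / (9250 + 10600) = 4940 Ω.
V_out = 5.45 × 4940 / (470 + 4940) = 5.45 × 4940/5410 = 4.98 V.
(Unloaded it would have been 5.19 V.)

V_out ≈ 4.98 V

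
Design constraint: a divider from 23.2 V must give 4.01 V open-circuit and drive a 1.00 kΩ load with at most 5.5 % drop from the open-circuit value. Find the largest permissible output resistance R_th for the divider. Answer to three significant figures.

R_th ≤ 58.2 Ω

Loading drop = R_th/(R_th + R_L) ≤ 0.0550, so R_th ≤ R_L · ε/(1−ε) = 1.00 kΩ × 0.0550/0.9450 = 58.2 Ω.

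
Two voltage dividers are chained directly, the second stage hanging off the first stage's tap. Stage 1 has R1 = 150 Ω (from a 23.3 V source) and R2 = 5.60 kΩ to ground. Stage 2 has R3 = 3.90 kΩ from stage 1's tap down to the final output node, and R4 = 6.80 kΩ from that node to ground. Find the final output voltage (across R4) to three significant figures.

Stage 2 presents R3+R4 = 10700 Ω as a load on stage 1's tap.
Stage 1's lower leg becomes R2‖(R3+R4) = 3676 Ω, so V_mid = 23.3 × 3676/3826 = 22.39 V.
Stage 2 is itself unloaded: V_out = V_mid × R4/(R3+R4) = 22.39 × 6800/10700 = 14.2 V.

V_out ≈ 14.2 V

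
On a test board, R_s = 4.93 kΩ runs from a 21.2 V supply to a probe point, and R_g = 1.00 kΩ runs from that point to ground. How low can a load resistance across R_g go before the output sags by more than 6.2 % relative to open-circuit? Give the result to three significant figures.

R_L(min) ≈ 12.6 kΩ

Output resistance R_th = R_s‖R_g = (4930 × 1000)/5930 = 831.4 Ω.
The fractional drop is R_th/(R_th + R_L); requiring this ≤ 0.0620 gives R_L ≥ R_th(1/0.0620 − 1) = 831.4 × 15.13 = 12.6 kΩ.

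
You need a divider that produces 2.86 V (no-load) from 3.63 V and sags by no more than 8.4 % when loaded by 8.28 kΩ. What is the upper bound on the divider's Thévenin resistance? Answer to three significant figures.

Loading drop = R_th/(R_th + R_L) ≤ 0.0840, so R_th ≤ R_L · ε/(1−ε) = 8.28 kΩ × 0.0840/0.9160 = 759 Ω.
(Any R1, R2 with R2/(R1+R2) = 0.788 and R1‖R2 ≤ 759 Ω will meet the spec.)

R_th ≤ 759 Ω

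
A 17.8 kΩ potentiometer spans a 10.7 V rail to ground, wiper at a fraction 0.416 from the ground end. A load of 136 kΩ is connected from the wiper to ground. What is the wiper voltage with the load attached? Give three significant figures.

The wiper splits the pot into (1−α)R = 10.40 kΩ above and αR = 7.405 kΩ below.
Lower section ‖ load = 7.022 kΩ.
V_wiper = 10.7 × 7.022/(10.40 + 7.022) = 4.31 V.

V ≈ 4.31 V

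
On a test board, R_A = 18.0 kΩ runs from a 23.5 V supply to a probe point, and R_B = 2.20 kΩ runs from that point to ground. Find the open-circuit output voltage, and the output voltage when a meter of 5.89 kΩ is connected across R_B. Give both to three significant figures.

Open-circuit: V = 23.5 × 2.20/(18.0 + 2.20) = 2.56 V.
With the load, R_B becomes R_B‖R_L = 1.602 kΩ, so V = 23.5 × 1.602/19.60 = 1.92 V.

Unloaded: 2.56 V; loaded: 1.92 V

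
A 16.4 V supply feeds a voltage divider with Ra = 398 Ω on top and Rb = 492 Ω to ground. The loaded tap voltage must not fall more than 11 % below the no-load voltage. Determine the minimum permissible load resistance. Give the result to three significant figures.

Output resistance R_th = Ra‖Rb = (398 × 492)/890.0 = 220.0 Ω.
The fractional drop is R_th/(R_th + R_L); requiring this ≤ 0.110 gives R_L ≥ R_th(1/0.110 − 1) = 220.0 × 8.091 = 1.78 kΩ.

R_L(min) ≈ 1.78 kΩ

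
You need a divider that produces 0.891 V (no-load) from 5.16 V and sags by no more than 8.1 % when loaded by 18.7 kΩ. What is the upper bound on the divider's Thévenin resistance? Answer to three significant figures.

Loading drop = R_th/(R_th + R_L) ≤ 0.0810, so R_th ≤ R_L · ε/(1−ε) = 18.7 kΩ × 0.0810/0.9190 = 1.65 kΩ.
(Any R1, R2 with R2/(R1+R2) = 0.173 and R1‖R2 ≤ 1.65 kΩ will meet the spec.)

R_th ≤ 1.65 kΩ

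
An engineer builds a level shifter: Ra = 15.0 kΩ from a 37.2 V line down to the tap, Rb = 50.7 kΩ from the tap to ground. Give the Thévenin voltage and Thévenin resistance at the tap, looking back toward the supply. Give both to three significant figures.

V_th = 28.7 V, R_th = 11.6 kΩ

V_th is the open-circuit tap voltage: 37.2 × 50.7/(15.0 + 50.7) = 28.7 V.
With the supply zeroed, Ra and Rb appear in parallel from the tap: R_th = Ra‖Rb = (15.0 × 50.7)/65.70 = 11.6 kΩ.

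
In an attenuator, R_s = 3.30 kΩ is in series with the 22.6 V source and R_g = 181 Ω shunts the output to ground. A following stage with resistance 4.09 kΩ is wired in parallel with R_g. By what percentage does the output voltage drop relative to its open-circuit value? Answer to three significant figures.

The divider's output (Thévenin) resistance is R_s‖R_g = 171.6 Ω.
Fractional drop under load = R_th/(R_th + R_L) = 171.6 / (171.6 + 4090) = 0.04026.
So the output falls by 4.03 %.

4.03 %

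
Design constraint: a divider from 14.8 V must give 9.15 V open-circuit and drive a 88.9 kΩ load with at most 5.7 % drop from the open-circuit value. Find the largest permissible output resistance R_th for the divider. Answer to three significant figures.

Loading drop = R_th/(R_th + R_L) ≤ 0.0570, so R_th ≤ R_L · ε/(1−ε) = 88.9 kΩ × 0.0570/0.9430 = 5.37 kΩ.
(Any R1, R2 with R2/(R1+R2) = 0.618 and R1‖R2 ≤ 5.37 kΩ will meet the spec.)

R_th ≤ 5.37 kΩ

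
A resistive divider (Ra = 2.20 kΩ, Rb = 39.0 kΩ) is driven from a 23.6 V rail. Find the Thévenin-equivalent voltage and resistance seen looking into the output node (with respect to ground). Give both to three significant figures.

V_th = 22.3 V, R_th = 2.08 kΩ

V_th is the open-circuit tap voltage: 23.6 × 39.0/(2.20 + 39.0) = 22.3 V.
With the supply zeroed, Ra and Rb appear in parallel from the tap: R_th = Ra‖Rb = (2.20 × 39.0)/41.20 = 2.08 kΩ.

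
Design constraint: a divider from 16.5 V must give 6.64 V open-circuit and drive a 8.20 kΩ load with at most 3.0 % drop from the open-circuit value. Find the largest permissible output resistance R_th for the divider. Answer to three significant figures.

R_th ≤ 254 Ω

Loading drop = R_th/(R_th + R_L) ≤ 0.0300, so R_th ≤ R_L · ε/(1−ε) = 8.20 kΩ × 0.0300/0.9700 = 254 Ω.
(Any R1, R2 with R2/(R1+R2) = 0.402 and R1‖R2 ≤ 254 Ω will meet the spec.)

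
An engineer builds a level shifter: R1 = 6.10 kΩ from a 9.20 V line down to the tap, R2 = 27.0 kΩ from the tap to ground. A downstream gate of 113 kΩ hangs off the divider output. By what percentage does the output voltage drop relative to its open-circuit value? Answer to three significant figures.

The divider's output (Thévenin) resistance is R1‖R2 = 4.976 kΩ.
Fractional drop under load = R_th/(R_th + R_L) = 4.976 / (4.976 + 113) = 0.04218.
So the output falls by 4.22 %.

4.22 %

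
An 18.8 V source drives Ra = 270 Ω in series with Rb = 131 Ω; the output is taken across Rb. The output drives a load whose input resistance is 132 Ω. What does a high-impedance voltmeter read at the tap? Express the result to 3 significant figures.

The load sits in parallel with Rb: Rb‖R_L = (131 × 132) / (131 + 132) = 65.75 Ω.
V_out = 18.8 × 65.75 / (270 + 65.75) = 18.8 × 65.75/335.7 = 3.68 V.
(Unloaded it would have been 6.14 V.)

V_out ≈ 3.68 V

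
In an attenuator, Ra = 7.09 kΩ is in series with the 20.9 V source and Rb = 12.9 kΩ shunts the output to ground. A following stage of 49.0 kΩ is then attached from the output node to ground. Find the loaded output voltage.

V_out ≈ 12.3 V

The load sits in parallel with Rb: Rb‖R_L = (12.9 × 49.0) / (12.9 + 49.0) = 10.21 kΩ.
V_out = 20.9 × 10.21 / (7.09 + 10.21) = 20.9 × 10.21/17.30 = 12.3 V.
(Unloaded it would have been 13.5 V.)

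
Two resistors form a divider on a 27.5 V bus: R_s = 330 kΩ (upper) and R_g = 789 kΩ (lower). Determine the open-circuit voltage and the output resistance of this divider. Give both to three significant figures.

V_th = 19.4 V, R_th = 233 kΩ

V_th is the open-circuit tap voltage: 27.5 × 789/(330 + 789) = 19.4 V.
With the supply zeroed, R_s and R_g appear in parallel from the tap: R_th = R_s‖R_g = (330 × 789)/1119 = 233 kΩ.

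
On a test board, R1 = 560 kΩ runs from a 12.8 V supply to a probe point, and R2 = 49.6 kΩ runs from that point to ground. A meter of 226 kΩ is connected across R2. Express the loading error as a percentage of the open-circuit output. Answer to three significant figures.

Unloaded V = 12.8 × 49.6/609.6 = 1.041 V.
Loaded: R2‖R_L = 40.67 kΩ, giving V = 12.8 × 40.67/600.7 = 0.8667 V.
Drop = (1.041 − 0.8667) / 1.041 = 16.8 %.

16.8 %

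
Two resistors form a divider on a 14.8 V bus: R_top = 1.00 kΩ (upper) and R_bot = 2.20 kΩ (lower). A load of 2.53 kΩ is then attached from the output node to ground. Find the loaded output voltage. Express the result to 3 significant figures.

V_out ≈ 8.00 V

The load sits in parallel with R_bot: R_bot‖R_L = (2.20 × 2.53) / (2.20 + 2.53) = 1.177 kΩ.
V_out = 14.8 × 1.177 / (1.00 + 1.177) = 14.8 × 1.177/2.177 = 8.00 V.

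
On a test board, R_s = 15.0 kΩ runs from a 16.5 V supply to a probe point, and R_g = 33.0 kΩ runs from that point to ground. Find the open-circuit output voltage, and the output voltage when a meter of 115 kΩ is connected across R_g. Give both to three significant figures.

Open-circuit: V = 16.5 × 33.0/(15.0 + 33.0) = 11.3 V.
With the load, R_g becomes R_g‖R_L = 25.64 kΩ, so V = 16.5 × 25.64/40.64 = 10.4 V.

Unloaded: 11.3 V; loaded: 10.4 V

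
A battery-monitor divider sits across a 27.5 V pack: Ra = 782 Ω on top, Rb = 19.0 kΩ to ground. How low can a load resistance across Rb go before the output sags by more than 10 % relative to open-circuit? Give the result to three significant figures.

Output resistance R_th = Ra‖Rb = (782 × 19000)/19780 = 751.1 Ω.
The fractional drop is R_th/(R_th + R_L); requiring this ≤ 0.100 gives R_L ≥ R_th(1/0.100 − 1) = 751.1 × 9.000 = 6.76 kΩ.

R_L(min) ≈ 6.76 kΩ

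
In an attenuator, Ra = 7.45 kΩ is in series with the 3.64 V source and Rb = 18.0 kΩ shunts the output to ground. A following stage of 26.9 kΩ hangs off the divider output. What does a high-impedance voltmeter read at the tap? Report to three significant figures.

The load sits in parallel with Rb: Rb‖R_L = (18.0 × 26.9) / (18.0 + 26.9) = 10.78 kΩ.
V_out = 3.64 × 10.78 / (7.45 + 10.78) = 3.64 × 10.78/18.23 = 2.15 V.

V_out ≈ 2.15 V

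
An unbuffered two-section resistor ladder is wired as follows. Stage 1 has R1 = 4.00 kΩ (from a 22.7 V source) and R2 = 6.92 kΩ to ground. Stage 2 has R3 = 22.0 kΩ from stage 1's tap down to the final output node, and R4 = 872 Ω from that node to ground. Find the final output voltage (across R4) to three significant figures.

V_out ≈ 0.494 V

Stage 2 presents R3+R4 = 22870 Ω as a load on stage 1's tap.
Stage 1's lower leg becomes R2‖(R3+R4) = 5313 Ω, so V_mid = 22.7 × 5313/9313 = 12.95 V.
Stage 2 is itself unloaded: V_out = V_mid × R4/(R3+R4) = 12.95 × 872/22870 = 0.494 V.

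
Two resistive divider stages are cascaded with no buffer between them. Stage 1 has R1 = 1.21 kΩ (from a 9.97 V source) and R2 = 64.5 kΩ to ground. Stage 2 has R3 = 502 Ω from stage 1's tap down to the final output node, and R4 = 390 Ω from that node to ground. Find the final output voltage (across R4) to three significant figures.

Stage 2 presents R3+R4 = 892.0 Ω as a load on stage 1's tap.
Stage 1's lower leg becomes R2‖(R3+R4) = 879.8 Ω, so V_mid = 9.97 × 879.8/2090 = 4.197 V.
Stage 2 is itself unloaded: V_out = V_mid × R4/(R3+R4) = 4.197 × 390/892.0 = 1.84 V.

V_out ≈ 1.84 V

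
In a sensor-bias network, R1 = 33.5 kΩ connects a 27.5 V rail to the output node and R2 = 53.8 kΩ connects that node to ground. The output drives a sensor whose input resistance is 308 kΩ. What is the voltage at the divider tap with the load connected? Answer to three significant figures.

V_out ≈ 15.9 V

The load sits in parallel with R2: R2‖R_L = (53.8 × 308) / (53.8 + 308) = 45.80 kΩ.
V_out = 27.5 × 45.80 / (33.5 + 45.80) = 27.5 × 45.80/79.30 = 15.9 V.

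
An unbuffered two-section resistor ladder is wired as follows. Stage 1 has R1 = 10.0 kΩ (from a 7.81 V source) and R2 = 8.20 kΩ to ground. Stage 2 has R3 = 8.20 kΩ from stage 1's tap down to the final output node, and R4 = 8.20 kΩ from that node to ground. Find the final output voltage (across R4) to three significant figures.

V_out ≈ 1.38 V

Stage 2 presents R3+R4 = 16.40 kΩ as a load on stage 1's tap.
Stage 1's lower leg becomes R2‖(R3+R4) = 5.467 kΩ, so V_mid = 7.81 × 5.467/15.47 = 2.760 V.
Stage 2 is itself unloaded: V_out = V_mid × R4/(R3+R4) = 2.760 × 8.20/16.40 = 1.38 V.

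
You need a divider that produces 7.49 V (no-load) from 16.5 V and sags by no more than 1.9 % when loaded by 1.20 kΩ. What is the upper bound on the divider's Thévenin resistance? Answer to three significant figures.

R_th ≤ 23.2 Ω

Loading drop = R_th/(R_th + R_L) ≤ 0.0190, so R_th ≤ R_L · ε/(1−ε) = 1.20 kΩ × 0.0190/0.9810 = 23.2 Ω.
(Any R1, R2 with R2/(R1+R2) = 0.454 and R1‖R2 ≤ 23.2 Ω will meet the spec.)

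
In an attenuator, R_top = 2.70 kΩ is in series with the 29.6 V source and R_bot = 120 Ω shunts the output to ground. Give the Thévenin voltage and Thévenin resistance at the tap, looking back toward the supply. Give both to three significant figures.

V_th is the open-circuit tap voltage: 29.6 × 120/(2700 + 120) = 1.26 V.
With the supply zeroed, R_top and R_bot appear in parallel from the tap: R_th = R_top‖R_bot = (2700 × 120)/2820 = 115 Ω.

V_th = 1.26 V, R_th = 115 Ω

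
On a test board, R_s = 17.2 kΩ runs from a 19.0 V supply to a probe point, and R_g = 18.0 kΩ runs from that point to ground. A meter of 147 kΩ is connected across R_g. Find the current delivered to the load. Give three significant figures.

R_g‖R_L = 16.04 kΩ; V_out = 19.0 × 16.04/33.24 = 9.167 V.
I_L = V_out / R_L = 9.167 / 147 kΩ = 0.0624 mA.

I_L ≈ 0.0624 mA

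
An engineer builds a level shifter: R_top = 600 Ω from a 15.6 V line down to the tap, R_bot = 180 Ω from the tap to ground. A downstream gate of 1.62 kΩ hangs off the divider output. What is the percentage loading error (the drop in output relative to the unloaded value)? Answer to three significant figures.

7.87 %

The divider's output (Thévenin) resistance is R_top‖R_bot = 138.5 Ω.
Fractional drop under load = R_th/(R_th + R_L) = 138.5 / (138.5 + 1620) = 0.07874.
So the output falls by 7.87 %.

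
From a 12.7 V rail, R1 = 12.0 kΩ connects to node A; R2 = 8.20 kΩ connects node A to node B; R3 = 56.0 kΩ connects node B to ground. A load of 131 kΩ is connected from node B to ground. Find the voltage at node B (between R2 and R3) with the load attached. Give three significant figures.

At node B, R3 is in parallel with the load: R3‖R_L = 39.23 kΩ.
Below node A the resistance is R2 + (R3‖R_L) = 47.43 kΩ, so V_A = 12.7 × 47.43/59.43 = 10.14 V.
Then V_B = V_A × (R3‖R_L)/(R2 + R3‖R_L) = 10.14 × 39.23/47.43 = 8.38 V.

V ≈ 8.38 V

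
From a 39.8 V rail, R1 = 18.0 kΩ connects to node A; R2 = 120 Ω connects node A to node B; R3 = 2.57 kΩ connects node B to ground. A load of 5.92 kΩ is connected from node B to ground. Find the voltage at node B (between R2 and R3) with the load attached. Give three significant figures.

At node B, R3 is in parallel with the load: R3‖R_L = 1792 Ω.
Below node A the resistance is R2 + (R3‖R_L) = 1912 Ω, so V_A = 39.8 × 1912/19910 = 3.822 V.
Then V_B = V_A × (R3‖R_L)/(R2 + R3‖R_L) = 3.822 × 1792/1912 = 3.58 V.

V ≈ 3.58 V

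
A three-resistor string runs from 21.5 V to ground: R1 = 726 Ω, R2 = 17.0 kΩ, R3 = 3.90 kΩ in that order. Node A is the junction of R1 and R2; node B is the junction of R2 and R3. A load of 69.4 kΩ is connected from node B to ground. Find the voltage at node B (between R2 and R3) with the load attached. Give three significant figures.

V ≈ 3.71 V

At node B, R3 is in parallel with the load: R3‖R_L = 3692 Ω.
Below node A the resistance is R2 + (R3‖R_L) = 20690 Ω, so V_A = 21.5 × 20690/21420 = 20.77 V.
Then V_B = V_A × (R3‖R_L)/(R2 + R3‖R_L) = 20.77 × 3692/20690 = 3.71 V.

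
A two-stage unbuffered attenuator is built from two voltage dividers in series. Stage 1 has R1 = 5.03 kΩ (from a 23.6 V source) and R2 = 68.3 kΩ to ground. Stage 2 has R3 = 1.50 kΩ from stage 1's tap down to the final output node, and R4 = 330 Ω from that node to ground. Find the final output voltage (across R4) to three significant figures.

V_out ≈ 1.11 V

Stage 2 presents R3+R4 = 1830 Ω as a load on stage 1's tap.
Stage 1's lower leg becomes R2‖(R3+R4) = 1782 Ω, so V_mid = 23.6 × 1782/6812 = 6.174 V.
Stage 2 is itself unloaded: V_out = V_mid × R4/(R3+R4) = 6.174 × 330/1830 = 1.11 V.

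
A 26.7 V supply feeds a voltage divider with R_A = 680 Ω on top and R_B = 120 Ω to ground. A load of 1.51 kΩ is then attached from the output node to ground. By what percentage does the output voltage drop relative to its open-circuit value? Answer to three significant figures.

6.33 %

The divider's output (Thévenin) resistance is R_A‖R_B = 102.0 Ω.
Fractional drop under load = R_th/(R_th + R_L) = 102.0 / (102.0 + 1510) = 0.06328.
So the output falls by 6.33 %.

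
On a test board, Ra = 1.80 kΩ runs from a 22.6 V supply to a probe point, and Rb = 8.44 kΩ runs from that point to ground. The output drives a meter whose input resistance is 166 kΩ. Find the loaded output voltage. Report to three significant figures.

V_out ≈ 18.5 V

The load sits in parallel with Rb: Rb‖R_L = (8.44 × 166) / (8.44 + 166) = 8.032 kΩ.
V_out = 22.6 × 8.032 / (1.80 + 8.032) = 22.6 × 8.032/9.832 = 18.5 V.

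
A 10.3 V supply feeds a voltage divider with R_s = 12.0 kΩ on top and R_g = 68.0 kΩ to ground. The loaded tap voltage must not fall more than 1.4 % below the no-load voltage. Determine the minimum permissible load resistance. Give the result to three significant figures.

R_L(min) ≈ 718 kΩ

Output resistance R_th = R_s‖R_g = (12.0 × 68.0)/80.00 = 10.20 kΩ.
The fractional drop is R_th/(R_th + R_L); requiring this ≤ 0.0140 gives R_L ≥ R_th(1/0.0140 − 1) = 10.20 × 70.43 = 718 kΩ.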